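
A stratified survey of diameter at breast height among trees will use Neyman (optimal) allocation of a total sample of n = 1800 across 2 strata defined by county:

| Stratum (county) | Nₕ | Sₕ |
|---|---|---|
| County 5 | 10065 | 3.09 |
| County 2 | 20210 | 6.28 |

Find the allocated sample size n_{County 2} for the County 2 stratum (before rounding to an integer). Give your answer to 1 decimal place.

Neyman allocation: nₕ = n·NₕSₕ / Σⱼ NⱼSⱼ.
Σ NⱼSⱼ = 10065·3.09 + 20210·6.28 = 158019.65.
n_{County 2} = 1800·20210·6.28 / 158019.65 = 1445.7.

1445.7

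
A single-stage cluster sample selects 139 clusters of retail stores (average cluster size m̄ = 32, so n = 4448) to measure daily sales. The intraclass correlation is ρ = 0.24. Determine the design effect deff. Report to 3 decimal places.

deff = 1 + (32 − 1)·0.24 = 1 + 7.44 = 8.44.

8.440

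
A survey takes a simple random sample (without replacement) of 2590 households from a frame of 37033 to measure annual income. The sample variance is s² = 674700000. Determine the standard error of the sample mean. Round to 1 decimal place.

492.2

Under SRS without replacement, Var(ȳ) = (1 − f)·s²/n with f = n/N = 2590/37033 = 0.06993762.
Var(ȳ) = (1 − 0.06993762)·674700000/2590 = 0.93006238·260501.93 = 242283.04.
SE(ȳ) = √(242283.04) = 492.2.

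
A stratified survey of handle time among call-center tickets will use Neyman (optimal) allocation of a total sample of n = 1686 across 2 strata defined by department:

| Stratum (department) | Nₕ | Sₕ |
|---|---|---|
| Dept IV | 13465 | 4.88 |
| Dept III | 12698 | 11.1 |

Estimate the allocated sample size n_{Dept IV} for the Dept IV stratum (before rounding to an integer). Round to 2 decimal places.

536.08

Neyman allocation: nₕ = n·NₕSₕ / Σⱼ NⱼSⱼ.
Σ NⱼSⱼ = 13465·4.88 + 12698·11.1 = 206657.
n_{Dept IV} = 1686·13465·4.88 / 206657 = 536.08.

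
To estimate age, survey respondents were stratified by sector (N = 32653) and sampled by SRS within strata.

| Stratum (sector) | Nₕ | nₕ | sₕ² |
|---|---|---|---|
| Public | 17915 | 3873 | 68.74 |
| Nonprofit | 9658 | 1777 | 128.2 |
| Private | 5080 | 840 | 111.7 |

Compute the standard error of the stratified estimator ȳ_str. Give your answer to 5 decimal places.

Var(ȳ_str) = Σₕ Wₕ²(1 − fₕ)sₕ²/nₕ with Wₕ = Nₕ/N, N = 32653.
Public: Wₕ = 0.54864790; term = 0.54864790²·(1 − 0.21618755)·68.74/3873 = 0.0041875657.
Nonprofit: Wₕ = 0.29577680; term = 0.29577680²·(1 − 0.18399255)·128.2/1777 = 0.0051501864.
Private: Wₕ = 0.15557529; term = 0.15557529²·(1 − 0.16535433)·111.7/840 = 0.0026863171.
Sum = 0.012024069.
SE = √(0.012024069) = 0.10965.

0.10965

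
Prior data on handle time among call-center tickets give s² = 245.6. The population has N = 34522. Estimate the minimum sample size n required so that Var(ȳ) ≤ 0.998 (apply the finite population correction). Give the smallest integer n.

Without fpc, n₀ = s²/D = 245.6/0.998 = 246.0922.
With fpc, (1 − n/N)·s²/n ≤ D requires n ≥ n₀/(1 + n₀/N) = 246.0922/(1 + 246.0922/34522) = 244.3503.
Rounding up, n = 245.

245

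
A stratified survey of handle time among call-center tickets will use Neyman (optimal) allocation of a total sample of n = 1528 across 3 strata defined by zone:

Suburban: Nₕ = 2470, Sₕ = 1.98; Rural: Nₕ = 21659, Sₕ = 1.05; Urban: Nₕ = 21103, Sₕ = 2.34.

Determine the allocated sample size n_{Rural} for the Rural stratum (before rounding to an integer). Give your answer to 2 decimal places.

451.22

Neyman allocation: nₕ = n·NₕSₕ / Σⱼ NⱼSⱼ.
Σ NⱼSⱼ = 2470·1.98 + 21659·1.05 + 21103·2.34 = 77013.57.
n_{Rural} = 1528·21659·1.05 / 77013.57 = 451.22.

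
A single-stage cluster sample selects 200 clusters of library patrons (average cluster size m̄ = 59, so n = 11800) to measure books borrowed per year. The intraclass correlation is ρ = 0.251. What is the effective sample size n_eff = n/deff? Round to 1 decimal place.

deff = 1 + (59 − 1)·0.251 = 1 + 14.558 = 15.558.
n_eff = 11800 / 15.558 = 758.5.

758.5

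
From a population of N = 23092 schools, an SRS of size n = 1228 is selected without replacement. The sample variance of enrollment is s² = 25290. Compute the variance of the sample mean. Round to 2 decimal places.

19.50

Under SRS without replacement, Var(ȳ) = (1 − f)·s²/n with f = n/N = 1228/23092 = 0.05317859.
Var(ȳ) = (1 − 0.05317859)·25290/1228 = 0.94682141·20.594463 = 19.499278.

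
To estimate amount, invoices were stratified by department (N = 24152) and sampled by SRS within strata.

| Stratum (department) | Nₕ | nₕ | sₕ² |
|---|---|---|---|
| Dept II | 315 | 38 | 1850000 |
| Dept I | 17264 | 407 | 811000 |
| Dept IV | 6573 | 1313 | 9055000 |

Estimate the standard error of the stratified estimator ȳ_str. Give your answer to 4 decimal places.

Var(ȳ_str) = Σₕ Wₕ²(1 − fₕ)sₕ²/nₕ with Wₕ = Nₕ/N, N = 24152.
Dept II: Wₕ = 0.01304240; term = 0.01304240²·(1 − 0.12063492)·1850000/38 = 7.2823619.
Dept I: Wₕ = 0.71480623; term = 0.71480623²·(1 − 0.02357507)·811000/407 = 994.12721.
Dept IV: Wₕ = 0.27215137; term = 0.27215137²·(1 − 0.19975658)·9055000/1313 = 408.7586.
Sum = 1410.1682.
SE = √(1410.1682) = 37.5522.

37.5522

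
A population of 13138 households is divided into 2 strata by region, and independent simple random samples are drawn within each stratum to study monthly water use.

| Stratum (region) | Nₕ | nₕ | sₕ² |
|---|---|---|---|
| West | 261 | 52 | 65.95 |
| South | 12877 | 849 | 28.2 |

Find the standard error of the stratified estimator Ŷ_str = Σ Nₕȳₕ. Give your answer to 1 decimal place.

2283.4

Var(Ŷ_str) = Σₕ Nₕ²(1 − fₕ)sₕ²/nₕ.
West: 261²·(1 − 52/261)·65.95/52 = 69182.818.
South: 12877²·(1 − 849/12877)·28.2/849 = 5.1445754 × 10^6.
Sum = 5.2137582 × 10^6.
SE = √(5.2137582 × 10^6) = 2283.4.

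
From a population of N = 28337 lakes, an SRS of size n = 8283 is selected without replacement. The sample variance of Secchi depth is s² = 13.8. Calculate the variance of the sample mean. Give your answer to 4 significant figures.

Under SRS without replacement, Var(ȳ) = (1 − f)·s²/n with f = n/N = 8283/28337 = 0.29230335.
Var(ȳ) = (1 − 0.29230335)·13.8/8283 = 0.70769665·0.001666063 = 0.0011790672.

0.001179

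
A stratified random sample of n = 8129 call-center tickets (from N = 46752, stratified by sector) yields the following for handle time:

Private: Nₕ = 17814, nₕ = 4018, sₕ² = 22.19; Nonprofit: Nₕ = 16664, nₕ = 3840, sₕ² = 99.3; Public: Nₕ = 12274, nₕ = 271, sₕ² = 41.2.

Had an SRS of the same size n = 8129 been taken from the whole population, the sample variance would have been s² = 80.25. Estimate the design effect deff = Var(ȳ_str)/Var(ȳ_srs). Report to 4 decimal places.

Var(ȳ_str) = Σ Wₕ²(1−fₕ)sₕ²/nₕ with Wₕ = Nₕ/46752:
  Private: (17814/46752)²·(1−4018/17814)·22.19/4018 = 6.2095713 × 10^-4
  Nonprofit: (16664/46752)²·(1−3840/16664)·99.3/3840 = 0.0025282522
  Public: (12274/46752)²·(1−271/12274)·41.2/271 = 0.010247159
  → Var(ȳ_str) = 0.013396368.
Var(ȳ_srs) = (1 − 8129/46752)·80.25/8129 = 0.0081555589.
deff = 0.013396368 / 0.0081555589 = 1.6426.

1.6426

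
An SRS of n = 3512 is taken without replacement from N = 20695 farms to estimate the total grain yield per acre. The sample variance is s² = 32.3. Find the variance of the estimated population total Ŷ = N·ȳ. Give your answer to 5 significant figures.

3.2705 × 10^6

Var(Ŷ) = N²·Var(ȳ) = N²·(1 − n/N)·s²/n.
f = 3512/20695 = 0.16970283; Var(ȳ) = 0.83029717·32.3/3512 = 0.0076362753.
Var(Ŷ) = 20695² · 0.0076362753 = 3.2704871 × 10^6.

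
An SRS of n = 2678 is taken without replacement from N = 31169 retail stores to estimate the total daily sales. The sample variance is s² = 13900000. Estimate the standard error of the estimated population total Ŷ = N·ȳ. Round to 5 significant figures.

Var(Ŷ) = N²·Var(ȳ) = N²·(1 − n/N)·s²/n.
f = 2678/31169 = 0.08591870; Var(ȳ) = 0.91408130·13900000/2678 = 4744.4847.
Var(Ŷ) = 31169² · 4744.4847 = 4.609298 × 10^12.
SE(Ŷ) = √(4.609298 × 10^12) = 2.1469 × 10^6.

2.1469 × 10^6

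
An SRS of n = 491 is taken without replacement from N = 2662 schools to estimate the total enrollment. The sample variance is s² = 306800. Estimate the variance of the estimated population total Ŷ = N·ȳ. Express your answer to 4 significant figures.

3.611 × 10^9

Var(Ŷ) = N²·Var(ȳ) = N²·(1 − n/N)·s²/n.
f = 491/2662 = 0.18444778; Var(ȳ) = 0.81555222·306800/491 = 509.59556.
Var(Ŷ) = 2662² · 509.59556 = 3.6111185 × 10^9.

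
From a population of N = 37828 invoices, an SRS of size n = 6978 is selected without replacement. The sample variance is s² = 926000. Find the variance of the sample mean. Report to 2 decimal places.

Under SRS without replacement, Var(ȳ) = (1 − f)·s²/n with f = n/N = 6978/37828 = 0.18446653.
Var(ȳ) = (1 − 0.18446653)·926000/6978 = 0.81553347·132.70278 = 108.22356.

108.22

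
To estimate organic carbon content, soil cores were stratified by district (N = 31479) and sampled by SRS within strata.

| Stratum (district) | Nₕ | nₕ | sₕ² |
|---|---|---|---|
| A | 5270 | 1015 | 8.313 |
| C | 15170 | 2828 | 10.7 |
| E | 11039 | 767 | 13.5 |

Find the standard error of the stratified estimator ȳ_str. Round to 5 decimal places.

0.05398

Var(ȳ_str) = Σₕ Wₕ²(1 − fₕ)sₕ²/nₕ with Wₕ = Nₕ/N, N = 31479.
A: Wₕ = 0.16741320; term = 0.16741320²·(1 − 0.19259962)·8.313/1015 = 1.8533612 × 10^-4.
C: Wₕ = 0.48190857; term = 0.48190857²·(1 − 0.18642057)·10.7/2828 = 7.1488081 × 10^-4.
E: Wₕ = 0.35067823; term = 0.35067823²·(1 − 0.06948093)·13.5/767 = 0.0020141012.
Sum = 0.0029143181.
SE = √(0.0029143181) = 0.05398.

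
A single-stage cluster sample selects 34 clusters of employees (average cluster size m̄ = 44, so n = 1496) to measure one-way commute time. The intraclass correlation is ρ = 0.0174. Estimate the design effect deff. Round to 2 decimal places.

deff = 1 + (44 − 1)·0.0174 = 1 + 0.7482 = 1.7482.

1.75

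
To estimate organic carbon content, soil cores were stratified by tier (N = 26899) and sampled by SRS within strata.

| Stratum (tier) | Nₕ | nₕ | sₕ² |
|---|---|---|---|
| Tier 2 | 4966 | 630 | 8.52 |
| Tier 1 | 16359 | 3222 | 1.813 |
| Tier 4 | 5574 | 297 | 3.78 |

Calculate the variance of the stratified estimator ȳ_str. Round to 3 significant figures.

Var(ȳ_str) = Σₕ Wₕ²(1 − fₕ)sₕ²/nₕ with Wₕ = Nₕ/N, N = 26899.
Tier 2: Wₕ = 0.18461653; term = 0.18461653²·(1 − 0.12686267)·8.52/630 = 4.0246004 × 10^-4.
Tier 1: Wₕ = 0.60816387; term = 0.60816387²·(1 − 0.19695580)·1.813/3222 = 1.6712944 × 10^-4.
Tier 4: Wₕ = 0.20721960; term = 0.20721960²·(1 − 0.05328310)·3.78/297 = 5.1738894 × 10^-4.
Sum = 0.0010869784.

0.00109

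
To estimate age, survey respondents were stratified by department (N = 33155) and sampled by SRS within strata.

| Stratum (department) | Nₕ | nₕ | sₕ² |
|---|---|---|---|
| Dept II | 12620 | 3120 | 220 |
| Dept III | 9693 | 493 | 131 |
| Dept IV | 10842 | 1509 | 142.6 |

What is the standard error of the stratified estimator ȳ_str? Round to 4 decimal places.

0.1948

Var(ȳ_str) = Σₕ Wₕ²(1 − fₕ)sₕ²/nₕ with Wₕ = Nₕ/N, N = 33155.
Dept II: Wₕ = 0.38063640; term = 0.38063640²·(1 − 0.24722662)·220/3120 = 0.0076904718.
Dept III: Wₕ = 0.29235409; term = 0.29235409²·(1 − 0.05086145)·131/493 = 0.021556207.
Dept IV: Wₕ = 0.32700950; term = 0.32700950²·(1 − 0.13918096)·142.6/1509 = 0.008698871.
Sum = 0.03794555.
SE = √(0.03794555) = 0.1948.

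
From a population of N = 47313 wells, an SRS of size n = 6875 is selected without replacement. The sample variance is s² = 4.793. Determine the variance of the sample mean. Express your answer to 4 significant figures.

Under SRS without replacement, Var(ȳ) = (1 − f)·s²/n with f = n/N = 6875/47313 = 0.14530890.
Var(ȳ) = (1 − 0.14530890)·4.793/6875 = 0.85469110·6.9716364 × 10^-4 = 5.9585956 × 10^-4.

5.959 × 10^-4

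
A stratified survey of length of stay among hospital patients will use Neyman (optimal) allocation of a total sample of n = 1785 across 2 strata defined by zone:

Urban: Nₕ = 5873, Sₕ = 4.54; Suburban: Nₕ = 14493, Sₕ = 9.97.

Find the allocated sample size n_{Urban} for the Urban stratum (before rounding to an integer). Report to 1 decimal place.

Neyman allocation: nₕ = n·NₕSₕ / Σⱼ NⱼSⱼ.
Σ NⱼSⱼ = 5873·4.54 + 14493·9.97 = 171158.63.
n_{Urban} = 1785·5873·4.54 / 171158.63 = 278.1.

278.1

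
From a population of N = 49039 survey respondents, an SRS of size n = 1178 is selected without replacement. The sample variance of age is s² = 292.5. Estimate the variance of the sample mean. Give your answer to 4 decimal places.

0.2423

Under SRS without replacement, Var(ȳ) = (1 − f)·s²/n with f = n/N = 1178/49039 = 0.02402170.
Var(ȳ) = (1 − 0.02402170)·292.5/1178 = 0.97597830·0.24830221 = 0.24233757.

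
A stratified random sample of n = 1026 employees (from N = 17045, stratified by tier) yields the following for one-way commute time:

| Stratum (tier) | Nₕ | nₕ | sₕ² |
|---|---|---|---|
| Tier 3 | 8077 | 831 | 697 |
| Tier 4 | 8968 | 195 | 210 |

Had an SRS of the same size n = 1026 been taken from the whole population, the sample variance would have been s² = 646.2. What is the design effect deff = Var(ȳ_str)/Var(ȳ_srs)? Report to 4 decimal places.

0.7781

Var(ȳ_str) = Σ Wₕ²(1−fₕ)sₕ²/nₕ with Wₕ = Nₕ/17045:
  Tier 3: (8077/17045)²·(1−831/8077)·697/831 = 0.16896088
  Tier 4: (8968/17045)²·(1−195/8968)·210/195 = 0.29163148
  → Var(ȳ_str) = 0.46059236.
Var(ȳ_srs) = (1 − 1026/17045)·646.2/1026 = 0.59191315.
deff = 0.46059236 / 0.59191315 = 0.7781.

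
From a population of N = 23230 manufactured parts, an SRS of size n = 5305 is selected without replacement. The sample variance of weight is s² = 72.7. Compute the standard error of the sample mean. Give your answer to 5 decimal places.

0.10283

Under SRS without replacement, Var(ȳ) = (1 − f)·s²/n with f = n/N = 5305/23230 = 0.22836849.
Var(ȳ) = (1 − 0.22836849)·72.7/5305 = 0.77163151·0.013704053 = 0.010574479.
SE(ȳ) = √(0.010574479) = 0.10283.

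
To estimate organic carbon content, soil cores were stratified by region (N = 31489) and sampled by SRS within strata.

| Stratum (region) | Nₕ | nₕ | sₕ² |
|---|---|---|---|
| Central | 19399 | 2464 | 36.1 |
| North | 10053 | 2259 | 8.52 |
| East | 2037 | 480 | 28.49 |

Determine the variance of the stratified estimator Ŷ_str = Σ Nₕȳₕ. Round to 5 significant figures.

5.2969 × 10^6

Var(Ŷ_str) = Σₕ Nₕ²(1 − fₕ)sₕ²/nₕ.
Central: 19399²·(1 − 2464/19399)·36.1/2464 = 4.8131682 × 10^6.
North: 10053²·(1 − 2259/10053)·8.52/2259 = 295514.94.
East: 2037²·(1 − 480/2037)·28.49/480 = 188248.21.
Sum = 5.2969314 × 10^6.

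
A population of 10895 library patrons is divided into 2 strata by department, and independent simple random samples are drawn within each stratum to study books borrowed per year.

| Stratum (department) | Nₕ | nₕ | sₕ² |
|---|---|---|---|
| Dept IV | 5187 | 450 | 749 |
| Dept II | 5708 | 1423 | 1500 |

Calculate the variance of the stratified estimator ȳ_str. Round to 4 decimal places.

Var(ȳ_str) = Σₕ Wₕ²(1 − fₕ)sₕ²/nₕ with Wₕ = Nₕ/N, N = 10895.
Dept IV: Wₕ = 0.47608995; term = 0.47608995²·(1 − 0.08675535)·749/450 = 0.34453589.
Dept II: Wₕ = 0.52391005; term = 0.52391005²·(1 − 0.24929923)·1500/1423 = 0.21720343.
Sum = 0.56173932.

0.5617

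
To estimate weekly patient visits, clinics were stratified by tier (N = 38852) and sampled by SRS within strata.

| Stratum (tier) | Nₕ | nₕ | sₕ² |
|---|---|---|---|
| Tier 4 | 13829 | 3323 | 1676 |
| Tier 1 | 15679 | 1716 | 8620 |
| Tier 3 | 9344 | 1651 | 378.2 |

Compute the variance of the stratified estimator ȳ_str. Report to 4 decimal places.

Var(ȳ_str) = Σₕ Wₕ²(1 − fₕ)sₕ²/nₕ with Wₕ = Nₕ/N, N = 38852.
Tier 4: Wₕ = 0.35594049; term = 0.35594049²·(1 − 0.24029214)·1676/3323 = 0.048545065.
Tier 1: Wₕ = 0.40355709; term = 0.40355709²·(1 − 0.10944576)·8620/1716 = 0.72855161.
Tier 3: Wₕ = 0.24050242; term = 0.24050242²·(1 − 0.17669092)·378.2/1651 = 0.010908782.
Sum = 0.78800546.

0.7880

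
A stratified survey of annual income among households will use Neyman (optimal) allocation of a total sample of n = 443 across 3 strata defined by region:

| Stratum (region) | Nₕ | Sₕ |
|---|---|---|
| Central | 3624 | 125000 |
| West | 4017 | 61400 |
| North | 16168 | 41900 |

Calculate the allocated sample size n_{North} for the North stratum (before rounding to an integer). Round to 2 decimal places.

217.93

Neyman allocation: nₕ = n·NₕSₕ / Σⱼ NⱼSⱼ.
Σ NⱼSⱼ = 3624·125000 + 4017·61400 + 16168·41900 = 1.377083 × 10^9.
n_{North} = 443·16168·41900 / (1.377083 × 10^9) = 217.93.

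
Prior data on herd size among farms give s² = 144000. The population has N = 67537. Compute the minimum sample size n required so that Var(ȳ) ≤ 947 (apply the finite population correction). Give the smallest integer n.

Without fpc, n₀ = s²/D = 144000/947 = 152.0591.
With fpc, (1 − n/N)·s²/n ≤ D requires n ≥ n₀/(1 + n₀/N) = 152.0591/(1 + 152.0591/67537) = 151.7175.
Rounding up, n = 152.

152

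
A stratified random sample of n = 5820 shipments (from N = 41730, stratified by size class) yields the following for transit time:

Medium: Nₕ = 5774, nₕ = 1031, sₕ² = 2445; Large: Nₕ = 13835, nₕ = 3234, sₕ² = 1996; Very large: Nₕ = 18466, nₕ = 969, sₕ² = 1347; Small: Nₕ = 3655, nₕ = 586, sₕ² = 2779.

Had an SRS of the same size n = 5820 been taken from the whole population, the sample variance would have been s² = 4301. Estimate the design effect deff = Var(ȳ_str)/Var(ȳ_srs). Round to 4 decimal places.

0.5940

Var(ȳ_str) = Σ Wₕ²(1−fₕ)sₕ²/nₕ with Wₕ = Nₕ/41730:
  Medium: (5774/41730)²·(1−1031/5774)·2445/1031 = 0.037295234
  Large: (13835/41730)²·(1−3234/13835)·1996/3234 = 0.051981613
  Very large: (18466/41730)²·(1−969/18466)·1347/969 = 0.25791908
  Small: (3655/41730)²·(1−586/3655)·2779/586 = 0.030547694
  → Var(ȳ_str) = 0.37774362.
Var(ȳ_srs) = (1 − 5820/41730)·4301/5820 = 0.6359361.
deff = 0.37774362 / 0.6359361 = 0.5940.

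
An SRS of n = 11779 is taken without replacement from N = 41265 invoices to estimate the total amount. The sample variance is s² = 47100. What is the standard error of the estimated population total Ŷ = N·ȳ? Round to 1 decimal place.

69751.7

Var(Ŷ) = N²·Var(ȳ) = N²·(1 − n/N)·s²/n.
f = 11779/41265 = 0.28544772; Var(ȳ) = 0.71455228·47100/11779 = 2.8572385.
Var(Ŷ) = 41265² · 2.8572385 = 4.8653064 × 10^9.
SE(Ŷ) = √(4.8653064 × 10^9) = 69751.7.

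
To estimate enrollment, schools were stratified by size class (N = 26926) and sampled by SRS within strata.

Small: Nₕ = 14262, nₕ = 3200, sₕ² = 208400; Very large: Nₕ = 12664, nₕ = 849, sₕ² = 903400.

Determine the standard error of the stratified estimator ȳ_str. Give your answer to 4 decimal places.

Var(ȳ_str) = Σₕ Wₕ²(1 − fₕ)sₕ²/nₕ with Wₕ = Nₕ/N, N = 26926.
Small: Wₕ = 0.52967392; term = 0.52967392²·(1 − 0.22437246)·208400/3200 = 14.171576.
Very large: Wₕ = 0.47032608; term = 0.47032608²·(1 − 0.06704043)·903400/849 = 219.60051.
Sum = 233.77209.
SE = √(233.77209) = 15.2896.

15.2896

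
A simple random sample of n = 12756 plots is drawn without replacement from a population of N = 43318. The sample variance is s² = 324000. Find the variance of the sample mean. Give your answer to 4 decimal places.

17.9202

Under SRS without replacement, Var(ȳ) = (1 − f)·s²/n with f = n/N = 12756/43318 = 0.29447343.
Var(ȳ) = (1 − 0.29447343)·324000/12756 = 0.70552657·25.399812 = 17.920242.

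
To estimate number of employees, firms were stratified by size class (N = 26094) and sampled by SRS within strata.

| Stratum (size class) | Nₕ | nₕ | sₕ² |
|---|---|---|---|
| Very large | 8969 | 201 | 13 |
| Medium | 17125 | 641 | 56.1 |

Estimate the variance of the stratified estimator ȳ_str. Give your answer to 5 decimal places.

0.04375

Var(ȳ_str) = Σₕ Wₕ²(1 − fₕ)sₕ²/nₕ with Wₕ = Nₕ/N, N = 26094.
Very large: Wₕ = 0.34371886; term = 0.34371886²·(1 − 0.02241053)·13/201 = 0.007469827.
Medium: Wₕ = 0.65628114; term = 0.65628114²·(1 − 0.03743066)·56.1/641 = 0.036284129.
Sum = 0.043753956.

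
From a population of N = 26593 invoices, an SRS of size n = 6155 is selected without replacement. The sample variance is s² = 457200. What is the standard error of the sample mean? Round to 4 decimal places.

7.5557

Under SRS without replacement, Var(ȳ) = (1 − f)·s²/n with f = n/N = 6155/26593 = 0.23145189.
Var(ȳ) = (1 − 0.23145189)·457200/6155 = 0.76854811·74.281072 = 57.088578.
SE(ȳ) = √(57.088578) = 7.5557.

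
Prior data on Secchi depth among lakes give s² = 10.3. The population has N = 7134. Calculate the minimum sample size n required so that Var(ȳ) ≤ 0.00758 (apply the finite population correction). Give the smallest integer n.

1142

Without fpc, n₀ = s²/D = 10.3/0.00758 = 1358.8391.
With fpc, (1 − n/N)·s²/n ≤ D requires n ≥ n₀/(1 + n₀/N) = 1358.8391/(1 + 1358.8391/7134) = 1141.4273.
Rounding up, n = 1142.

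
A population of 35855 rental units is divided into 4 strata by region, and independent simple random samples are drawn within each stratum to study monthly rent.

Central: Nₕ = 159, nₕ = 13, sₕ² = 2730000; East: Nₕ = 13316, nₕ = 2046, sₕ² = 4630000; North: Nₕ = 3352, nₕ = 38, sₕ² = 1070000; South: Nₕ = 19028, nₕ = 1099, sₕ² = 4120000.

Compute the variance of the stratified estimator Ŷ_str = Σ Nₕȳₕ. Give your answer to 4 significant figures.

1.936 × 10^12

Var(Ŷ_str) = Σₕ Nₕ²(1 − fₕ)sₕ²/nₕ.
Central: 159²·(1 − 13/159)·2730000/13 = 4.87494 × 10^9.
East: 13316²·(1 − 2046/13316)·4630000/2046 = 3.3960421 × 10^11.
North: 3352²·(1 − 38/3352)·1070000/38 = 3.1279276 × 10^11.
South: 19028²·(1 − 1099/19028)·4120000/1099 = 1.2789358 × 10^12.
Sum = 1.9362077 × 10^12.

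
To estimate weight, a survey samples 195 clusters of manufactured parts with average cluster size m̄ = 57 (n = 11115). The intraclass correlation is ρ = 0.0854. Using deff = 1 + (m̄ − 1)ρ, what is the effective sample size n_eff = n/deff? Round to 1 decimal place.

1922.2

deff = 1 + (57 − 1)·0.0854 = 1 + 4.7824 = 5.7824.
n_eff = 11115 / 5.7824 = 1922.2.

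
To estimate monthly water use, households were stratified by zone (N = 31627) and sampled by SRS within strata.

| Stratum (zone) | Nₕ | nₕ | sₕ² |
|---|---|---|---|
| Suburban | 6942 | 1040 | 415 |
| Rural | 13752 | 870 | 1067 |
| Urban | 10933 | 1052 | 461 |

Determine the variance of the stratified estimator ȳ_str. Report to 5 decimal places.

Var(ȳ_str) = Σₕ Wₕ²(1 − fₕ)sₕ²/nₕ with Wₕ = Nₕ/N, N = 31627.
Suburban: Wₕ = 0.21949600; term = 0.21949600²·(1 − 0.14981273)·415/1040 = 0.016344912.
Rural: Wₕ = 0.43481835; term = 0.43481835²·(1 − 0.06326353)·1067/870 = 0.21720926.
Urban: Wₕ = 0.34568565; term = 0.34568565²·(1 − 0.09622245)·461/1052 = 0.04732705.
Sum = 0.28088122.

0.28088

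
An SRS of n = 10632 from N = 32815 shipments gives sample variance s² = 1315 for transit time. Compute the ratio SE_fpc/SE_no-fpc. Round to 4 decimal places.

0.8222

f = n/N = 10632/32815 = 0.32399817.
SE_no-fpc = √(s²/n) = 0.35168625; SE_fpc = √((1−f)s²/n) = 0.28915408.
Ratio = √(1−f) = 0.82219330.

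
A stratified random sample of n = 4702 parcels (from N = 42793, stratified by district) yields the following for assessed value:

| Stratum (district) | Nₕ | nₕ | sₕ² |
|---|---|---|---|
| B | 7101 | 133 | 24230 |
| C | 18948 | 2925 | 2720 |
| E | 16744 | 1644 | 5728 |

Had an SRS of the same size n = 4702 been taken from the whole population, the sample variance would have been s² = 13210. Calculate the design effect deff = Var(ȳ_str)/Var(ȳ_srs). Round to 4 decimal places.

2.2224

Var(ȳ_str) = Σ Wₕ²(1−fₕ)sₕ²/nₕ with Wₕ = Nₕ/42793:
  B: (7101/42793)²·(1−133/7101)·24230/133 = 4.92248
  C: (18948/42793)²·(1−2925/18948)·2720/2925 = 0.15417174
  E: (16744/42793)²·(1−1644/16744)·5728/1644 = 0.48105185
  → Var(ȳ_str) = 5.5577036.
Var(ȳ_srs) = (1 − 4702/42793)·13210/4702 = 2.5007474.
deff = 5.5577036 / 2.5007474 = 2.2224.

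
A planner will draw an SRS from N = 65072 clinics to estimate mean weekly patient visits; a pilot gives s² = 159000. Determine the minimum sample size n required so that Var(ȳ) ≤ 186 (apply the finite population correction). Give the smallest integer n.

Without fpc, n₀ = s²/D = 159000/186 = 854.8387.
With fpc, (1 − n/N)·s²/n ≤ D requires n ≥ n₀/(1 + n₀/N) = 854.8387/(1 + 854.8387/65072) = 843.7545.
Rounding up, n = 844.

844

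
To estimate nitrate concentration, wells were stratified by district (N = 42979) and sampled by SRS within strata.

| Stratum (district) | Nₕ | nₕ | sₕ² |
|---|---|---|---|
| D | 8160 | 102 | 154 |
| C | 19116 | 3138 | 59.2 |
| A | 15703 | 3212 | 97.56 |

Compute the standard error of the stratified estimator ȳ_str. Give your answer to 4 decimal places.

0.2451

Var(ȳ_str) = Σₕ Wₕ²(1 − fₕ)sₕ²/nₕ with Wₕ = Nₕ/N, N = 42979.
D: Wₕ = 0.18986016; term = 0.18986016²·(1 − 0.01250000)·154/102 = 0.053743427.
C: Wₕ = 0.44477536; term = 0.44477536²·(1 − 0.16415568)·59.2/3138 = 0.0031194325.
A: Wₕ = 0.36536448; term = 0.36536448²·(1 − 0.20454690)·97.56/3212 = 0.0032252507.
Sum = 0.06008811.
SE = √(0.06008811) = 0.2451.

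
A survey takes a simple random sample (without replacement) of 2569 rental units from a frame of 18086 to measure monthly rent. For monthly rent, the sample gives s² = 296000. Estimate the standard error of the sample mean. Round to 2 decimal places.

Under SRS without replacement, Var(ȳ) = (1 − f)·s²/n with f = n/N = 2569/18086 = 0.14204357.
Var(ȳ) = (1 − 0.14204357)·296000/2569 = 0.85795643·115.21993 = 98.85368.
SE(ȳ) = √(98.85368) = 9.94.

9.94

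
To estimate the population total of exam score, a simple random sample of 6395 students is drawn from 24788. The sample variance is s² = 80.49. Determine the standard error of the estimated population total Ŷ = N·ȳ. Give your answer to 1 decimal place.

Var(Ŷ) = N²·Var(ȳ) = N²·(1 − n/N)·s²/n.
f = 6395/24788 = 0.25798774; Var(ȳ) = 0.74201226·80.49/6395 = 0.0093392599.
Var(Ŷ) = 24788² · 0.0093392599 = 5.738461 × 10^6.
SE(Ŷ) = √(5.738461 × 10^6) = 2395.5.

2395.5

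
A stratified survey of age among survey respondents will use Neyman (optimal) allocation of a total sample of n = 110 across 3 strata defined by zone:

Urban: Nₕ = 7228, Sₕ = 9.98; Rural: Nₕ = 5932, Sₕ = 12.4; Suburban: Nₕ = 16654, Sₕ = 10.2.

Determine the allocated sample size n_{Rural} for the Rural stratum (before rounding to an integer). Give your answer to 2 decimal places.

25.64

Neyman allocation: nₕ = n·NₕSₕ / Σⱼ NⱼSⱼ.
Σ NⱼSⱼ = 7228·9.98 + 5932·12.4 + 16654·10.2 = 315563.04.
n_{Rural} = 110·5932·12.4 / 315563.04 = 25.64.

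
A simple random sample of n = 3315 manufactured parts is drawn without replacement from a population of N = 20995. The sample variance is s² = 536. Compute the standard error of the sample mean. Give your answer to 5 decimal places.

Under SRS without replacement, Var(ȳ) = (1 − f)·s²/n with f = n/N = 3315/20995 = 0.15789474.
Var(ȳ) = (1 − 0.15789474)·536/3315 = 0.84210526·0.16168929 = 0.1361594.
SE(ȳ) = √(0.1361594) = 0.36900.

0.36900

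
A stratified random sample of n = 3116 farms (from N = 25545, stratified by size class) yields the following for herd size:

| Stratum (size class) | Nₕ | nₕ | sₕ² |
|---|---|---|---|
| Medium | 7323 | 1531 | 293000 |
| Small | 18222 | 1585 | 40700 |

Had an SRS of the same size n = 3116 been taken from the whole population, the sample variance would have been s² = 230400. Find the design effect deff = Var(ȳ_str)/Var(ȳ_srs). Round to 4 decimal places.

Var(ȳ_str) = Σ Wₕ²(1−fₕ)sₕ²/nₕ with Wₕ = Nₕ/25545:
  Medium: (7323/25545)²·(1−1531/7323)·293000/1531 = 12.439365
  Small: (18222/25545)²·(1−1585/18222)·40700/1585 = 11.929559
  → Var(ȳ_str) = 24.368924.
Var(ȳ_srs) = (1 − 3116/25545)·230400/3116 = 64.921572.
deff = 24.368924 / 64.921572 = 0.3754.

0.3754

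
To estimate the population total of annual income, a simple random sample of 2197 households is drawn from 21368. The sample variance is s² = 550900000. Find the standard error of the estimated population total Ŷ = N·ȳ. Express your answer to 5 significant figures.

Var(Ŷ) = N²·Var(ȳ) = N²·(1 − n/N)·s²/n.
f = 2197/21368 = 0.10281730; Var(ȳ) = 0.89718270·550900000/2197 = 224969.48.
Var(Ŷ) = 21368² · 224969.48 = 1.0271914 × 10^14.
SE(Ŷ) = √(1.0271914 × 10^14) = 1.0135 × 10^7.

1.0135 × 10^7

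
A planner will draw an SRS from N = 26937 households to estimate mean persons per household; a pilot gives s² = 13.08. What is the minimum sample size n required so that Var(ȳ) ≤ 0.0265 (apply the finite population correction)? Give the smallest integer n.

485

Without fpc, n₀ = s²/D = 13.08/0.0265 = 493.5849.
With fpc, (1 − n/N)·s²/n ≤ D requires n ≥ n₀/(1 + n₀/N) = 493.5849/(1 + 493.5849/26937) = 484.7034.
Rounding up, n = 485.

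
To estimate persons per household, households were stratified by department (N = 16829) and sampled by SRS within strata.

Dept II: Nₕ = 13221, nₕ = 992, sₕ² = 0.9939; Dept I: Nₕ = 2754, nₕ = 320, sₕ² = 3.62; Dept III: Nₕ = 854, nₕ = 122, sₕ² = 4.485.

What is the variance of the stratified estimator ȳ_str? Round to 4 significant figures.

9.209 × 10^-4

Var(ȳ_str) = Σₕ Wₕ²(1 − fₕ)sₕ²/nₕ with Wₕ = Nₕ/N, N = 16829.
Dept II: Wₕ = 0.78560818; term = 0.78560818²·(1 − 0.07503215)·0.9939/992 = 5.7196526 × 10^-4.
Dept I: Wₕ = 0.16364609; term = 0.16364609²·(1 − 0.11619463)·3.62/320 = 2.6774815 × 10^-4.
Dept III: Wₕ = 0.05074574; term = 0.05074574²·(1 − 0.14285714)·4.485/122 = 8.1143726 × 10^-5.
Sum = 9.2085714 × 10^-4.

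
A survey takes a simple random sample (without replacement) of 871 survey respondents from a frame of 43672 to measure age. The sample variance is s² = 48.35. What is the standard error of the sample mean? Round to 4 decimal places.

0.2332

Under SRS without replacement, Var(ȳ) = (1 − f)·s²/n with f = n/N = 871/43672 = 0.01994413.
Var(ȳ) = (1 − 0.01994413)·48.35/871 = 0.98005587·0.055510907 = 0.05440379.
SE(ȳ) = √(0.05440379) = 0.2332.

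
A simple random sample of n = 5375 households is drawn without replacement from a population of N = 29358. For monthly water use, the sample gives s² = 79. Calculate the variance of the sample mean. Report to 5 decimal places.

Under SRS without replacement, Var(ȳ) = (1 − f)·s²/n with f = n/N = 5375/29358 = 0.18308468.
Var(ȳ) = (1 − 0.18308468)·79/5375 = 0.81691532·0.014697674 = 0.012006755.

0.01201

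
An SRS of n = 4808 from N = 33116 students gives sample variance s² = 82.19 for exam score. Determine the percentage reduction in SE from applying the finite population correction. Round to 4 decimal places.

7.5439

f = n/N = 4808/33116 = 0.14518662.
SE_no-fpc = √(s²/n) = 0.13074565; SE_fpc = √((1−f)s²/n) = 0.12088236.
Ratio = √(1−f) = 0.92456118. Reduction = 100·(1 − 0.92456118) = 7.5439%.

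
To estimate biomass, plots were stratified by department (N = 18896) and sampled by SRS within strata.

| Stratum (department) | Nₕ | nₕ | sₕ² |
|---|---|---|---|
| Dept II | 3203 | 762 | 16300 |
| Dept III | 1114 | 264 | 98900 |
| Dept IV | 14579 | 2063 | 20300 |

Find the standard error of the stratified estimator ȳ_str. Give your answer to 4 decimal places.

Var(ȳ_str) = Σₕ Wₕ²(1 − fₕ)sₕ²/nₕ with Wₕ = Nₕ/N, N = 18896.
Dept II: Wₕ = 0.16950677; term = 0.16950677²·(1 − 0.23790197)·16300/762 = 0.46840076.
Dept III: Wₕ = 0.05895428; term = 0.05895428²·(1 − 0.23698384)·98900/264 = 0.99347449.
Dept IV: Wₕ = 0.77153895; term = 0.77153895²·(1 − 0.14150490)·20300/2063 = 5.0286376.
Sum = 6.4905129.
SE = √(6.4905129) = 2.5476.

2.5476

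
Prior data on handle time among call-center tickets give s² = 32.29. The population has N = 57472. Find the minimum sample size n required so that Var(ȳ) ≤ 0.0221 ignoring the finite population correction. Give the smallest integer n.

Without fpc, n₀ = s²/D = 32.29/0.0221 = 1461.0860.
Rounding up, n = 1462.

1462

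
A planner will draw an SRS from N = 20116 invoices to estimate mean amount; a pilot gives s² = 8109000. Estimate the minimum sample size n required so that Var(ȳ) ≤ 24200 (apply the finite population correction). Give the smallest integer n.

330

Without fpc, n₀ = s²/D = 8109000/24200 = 335.0826.
With fpc, (1 − n/N)·s²/n ≤ D requires n ≥ n₀/(1 + n₀/N) = 335.0826/(1 + 335.0826/20116) = 329.5924.
Rounding up, n = 330.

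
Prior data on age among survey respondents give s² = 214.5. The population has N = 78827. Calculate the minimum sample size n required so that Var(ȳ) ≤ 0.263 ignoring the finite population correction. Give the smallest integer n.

Without fpc, n₀ = s²/D = 214.5/0.263 = 815.5894.
Rounding up, n = 816.

816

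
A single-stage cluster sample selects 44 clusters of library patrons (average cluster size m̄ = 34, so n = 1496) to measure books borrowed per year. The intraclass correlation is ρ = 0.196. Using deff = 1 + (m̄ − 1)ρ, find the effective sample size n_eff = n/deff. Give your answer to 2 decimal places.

deff = 1 + (34 − 1)·0.196 = 1 + 6.468 = 7.468.
n_eff = 1496 / 7.468 = 200.32.

200.32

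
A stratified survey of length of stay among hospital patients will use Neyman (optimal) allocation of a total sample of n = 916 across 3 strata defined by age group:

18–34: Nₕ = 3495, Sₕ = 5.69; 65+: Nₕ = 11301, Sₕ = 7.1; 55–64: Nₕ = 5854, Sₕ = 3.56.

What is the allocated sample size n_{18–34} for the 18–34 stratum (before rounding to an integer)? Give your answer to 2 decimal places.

150.59

Neyman allocation: nₕ = n·NₕSₕ / Σⱼ NⱼSⱼ.
Σ NⱼSⱼ = 3495·5.69 + 11301·7.1 + 5854·3.56 = 120963.89.
n_{18–34} = 916·3495·5.69 / 120963.89 = 150.59.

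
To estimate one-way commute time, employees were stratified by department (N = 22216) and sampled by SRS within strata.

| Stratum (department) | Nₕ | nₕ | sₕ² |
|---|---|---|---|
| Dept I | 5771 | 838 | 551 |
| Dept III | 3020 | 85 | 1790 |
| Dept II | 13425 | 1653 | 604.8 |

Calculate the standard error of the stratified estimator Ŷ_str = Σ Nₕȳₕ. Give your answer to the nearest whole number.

Var(Ŷ_str) = Σₕ Nₕ²(1 − fₕ)sₕ²/nₕ.
Dept I: 5771²·(1 − 838/5771)·551/838 = 1.8718445 × 10^7.
Dept III: 3020²·(1 − 85/3020)·1790/85 = 1.8665909 × 10^8.
Dept II: 13425²·(1 − 1653/13425)·604.8/1653 = 5.782338 × 10^7.
Sum = 2.6320092 × 10^8.
SE = √(2.6320092 × 10^8) = 16223.

16223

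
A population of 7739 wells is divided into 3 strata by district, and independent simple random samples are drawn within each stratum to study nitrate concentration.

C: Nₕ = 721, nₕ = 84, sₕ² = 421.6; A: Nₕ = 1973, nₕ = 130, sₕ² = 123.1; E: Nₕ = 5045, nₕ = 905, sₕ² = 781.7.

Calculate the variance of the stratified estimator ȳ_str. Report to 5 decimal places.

0.39720

Var(ȳ_str) = Σₕ Wₕ²(1 − fₕ)sₕ²/nₕ with Wₕ = Nₕ/N, N = 7739.
C: Wₕ = 0.09316449; term = 0.09316449²·(1 − 0.11650485)·421.6/84 = 0.038488086.
A: Wₕ = 0.25494250; term = 0.25494250²·(1 − 0.06588951)·123.1/130 = 0.057490678.
E: Wₕ = 0.65189301; term = 0.65189301²·(1 − 0.17938553)·781.7/905 = 0.30121969.
Sum = 0.39719845.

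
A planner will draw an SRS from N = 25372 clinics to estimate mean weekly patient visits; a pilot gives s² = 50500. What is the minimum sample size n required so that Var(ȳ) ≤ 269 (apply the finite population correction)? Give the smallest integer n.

Without fpc, n₀ = s²/D = 50500/269 = 187.7323.
With fpc, (1 − n/N)·s²/n ≤ D requires n ≥ n₀/(1 + n₀/N) = 187.7323/(1 + 187.7323/25372) = 186.3534.
Rounding up, n = 187.

187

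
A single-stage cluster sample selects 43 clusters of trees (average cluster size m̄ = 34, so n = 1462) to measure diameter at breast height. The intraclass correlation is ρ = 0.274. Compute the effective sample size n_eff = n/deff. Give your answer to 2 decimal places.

deff = 1 + (34 − 1)·0.274 = 1 + 9.042 = 10.042.
n_eff = 1462 / 10.042 = 145.59.

145.59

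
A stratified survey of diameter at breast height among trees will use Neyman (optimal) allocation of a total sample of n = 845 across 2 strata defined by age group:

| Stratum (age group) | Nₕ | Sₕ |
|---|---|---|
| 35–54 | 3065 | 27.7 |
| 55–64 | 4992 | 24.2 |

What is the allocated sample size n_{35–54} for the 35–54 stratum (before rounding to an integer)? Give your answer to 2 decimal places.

348.75

Neyman allocation: nₕ = n·NₕSₕ / Σⱼ NⱼSⱼ.
Σ NⱼSⱼ = 3065·27.7 + 4992·24.2 = 205706.9.
n_{35–54} = 845·3065·27.7 / 205706.9 = 348.75.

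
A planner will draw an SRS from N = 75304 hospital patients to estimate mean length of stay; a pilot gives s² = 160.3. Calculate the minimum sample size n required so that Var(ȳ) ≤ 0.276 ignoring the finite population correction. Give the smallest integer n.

Without fpc, n₀ = s²/D = 160.3/0.276 = 580.7971.
Rounding up, n = 581.

581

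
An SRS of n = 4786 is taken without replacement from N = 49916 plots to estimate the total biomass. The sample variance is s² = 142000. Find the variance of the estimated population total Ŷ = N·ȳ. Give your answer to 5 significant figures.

6.6838 × 10^10

Var(Ŷ) = N²·Var(ȳ) = N²·(1 − n/N)·s²/n.
f = 4786/49916 = 0.09588108; Var(ȳ) = 0.90411892·142000/4786 = 26.825091.
Var(Ŷ) = 49916² · 26.825091 = 6.6837586 × 10^10.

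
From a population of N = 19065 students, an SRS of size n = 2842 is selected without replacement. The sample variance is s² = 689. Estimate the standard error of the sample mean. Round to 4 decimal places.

0.4542

Under SRS without replacement, Var(ȳ) = (1 − f)·s²/n with f = n/N = 2842/19065 = 0.14906897.
Var(ȳ) = (1 − 0.14906897)·689/2842 = 0.85093103·0.2424349 = 0.20629538.
SE(ȳ) = √(0.20629538) = 0.4542.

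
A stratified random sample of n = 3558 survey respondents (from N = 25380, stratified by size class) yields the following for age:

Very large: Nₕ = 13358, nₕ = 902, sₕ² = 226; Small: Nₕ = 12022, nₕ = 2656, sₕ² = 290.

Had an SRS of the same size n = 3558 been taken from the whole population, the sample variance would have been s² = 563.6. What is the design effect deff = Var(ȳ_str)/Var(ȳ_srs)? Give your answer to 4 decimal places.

Var(ȳ_str) = Σ Wₕ²(1−fₕ)sₕ²/nₕ with Wₕ = Nₕ/25380:
  Very large: (13358/25380)²·(1−902/13358)·226/902 = 0.064720029
  Small: (12022/25380)²·(1−2656/12022)·290/2656 = 0.019086116
  → Var(ȳ_str) = 0.083806145.
Var(ȳ_srs) = (1 − 3558/25380)·563.6/3558 = 0.13619714.
deff = 0.083806145 / 0.13619714 = 0.6153.

0.6153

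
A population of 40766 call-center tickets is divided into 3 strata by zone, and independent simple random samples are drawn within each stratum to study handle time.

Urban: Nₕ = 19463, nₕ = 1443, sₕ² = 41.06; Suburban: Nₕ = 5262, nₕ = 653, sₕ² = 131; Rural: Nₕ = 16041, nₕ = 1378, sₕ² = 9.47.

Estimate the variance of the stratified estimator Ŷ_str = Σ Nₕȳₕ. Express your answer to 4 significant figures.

1.646 × 10^7

Var(Ŷ_str) = Σₕ Nₕ²(1 − fₕ)sₕ²/nₕ.
Urban: 19463²·(1 − 1443/19463)·41.06/1443 = 9.979693 × 10^6.
Suburban: 5262²·(1 − 653/5262)·131/653 = 4.8653677 × 10^6.
Rural: 16041²·(1 − 1378/16041)·9.47/1378 = 1.6164231 × 10^6.
Sum = 1.6461484 × 10^7.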